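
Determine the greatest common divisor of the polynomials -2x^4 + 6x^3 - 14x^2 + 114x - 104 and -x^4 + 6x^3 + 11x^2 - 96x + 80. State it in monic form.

x^2 - 5x + 4

By polynomial division,
  -2x^4 + 6x^3 - 14x^2 + 114x - 104 = (2)(-x^4 + 6x^3 + 11x^2 - 96x + 80) + (-6x^3 - 36x^2 + 306x - 264)
  -x^4 + 6x^3 + 11x^2 - 96x + 80 = ((1/6)x - 2)(-6x^3 - 36x^2 + 306x - 264) + (-112x^2 + 560x - 448)
  -6x^3 - 36x^2 + 306x - 264 = ((3/56)x + 33/56)(-112x^2 + 560x - 448) + (0)
Last nonzero remainder: -112x^2 + 560x - 448. Dividing through by -112 gives the monic gcd x^2 - 5x + 4.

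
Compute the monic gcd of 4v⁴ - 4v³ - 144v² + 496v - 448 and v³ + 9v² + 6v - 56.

Euclidean algorithm in ℚ[v]:
  4v⁴ - 4v³ - 144v² + 496v - 448 = (4v - 40)(v³ + 9v² + 6v - 56) + (192v² + 960v - 2688)
  v³ + 9v² + 6v - 56 = ((1/192)v + 1/48)(192v² + 960v - 2688) + (0)
Last nonzero remainder: 192v² + 960v - 2688. Dividing through by 192 gives the monic gcd v² + 5v - 14.

v² + 5v - 14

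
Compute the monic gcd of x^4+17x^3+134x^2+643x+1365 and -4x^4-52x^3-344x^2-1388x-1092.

By polynomial division,
  x^4+17x^3+134x^2+643x+1365 = (-1/4)(-4x^4-52x^3-344x^2-1388x-1092) + (4x^3+48x^2+296x+1092)
  -4x^4-52x^3-344x^2-1388x-1092 = (-x-1)(4x^3+48x^2+296x+1092) + (0)
Last nonzero remainder: 4x^3+48x^2+296x+1092. Dividing through by 4 gives the monic gcd x^3+12x^2+74x+273.

x^3+12x^2+74x+273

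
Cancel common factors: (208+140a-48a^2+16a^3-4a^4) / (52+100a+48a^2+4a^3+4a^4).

Euclidean algorithm in ℚ[a]:
  -4a^4+16a^3-48a^2+140a+208 = (-1)(4a^4+4a^3+48a^2+100a+52) + (20a^3+240a+260)
  4a^4+4a^3+48a^2+100a+52 = ((1/5)a+1/5)(20a^3+240a+260) + (0)
Last nonzero remainder: 20a^3+240a+260. Dividing through by 20 gives the monic gcd a^3+12a+13.
Cancel a^3+12a+13 from numerator and denominator to get the reduced form.

(4-a)/(1+a)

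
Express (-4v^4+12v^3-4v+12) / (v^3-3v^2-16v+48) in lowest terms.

(-4v^3-4)/(v^2-16)

Apply the Euclidean algorithm:
  -4v^4+12v^3-4v+12 = (-4v)(v^3-3v^2-16v+48) + (-64v^2+188v+12)
  v^3-3v^2-16v+48 = (-(1/64)v+1/1024)(-64v^2+188v+12) + (-(4095/256)v+12285/256)
  -64v^2+188v+12 = ((16384/4095)v+1024/4095)(-(4095/256)v+12285/256) + (0)
Last nonzero remainder: -(4095/256)v+12285/256. Dividing through by -4095/256 gives the monic gcd v-3.
Cancel v-3 from numerator and denominator to get the reduced form.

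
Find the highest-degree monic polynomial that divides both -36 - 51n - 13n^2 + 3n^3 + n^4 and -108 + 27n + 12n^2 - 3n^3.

-12 - n + n^2

By polynomial division,
  n^4 + 3n^3 - 13n^2 - 51n - 36 = (-(1/3)n - 7/3)(-3n^3 + 12n^2 + 27n - 108) + (24n^2 - 24n - 288)
  -3n^3 + 12n^2 + 27n - 108 = (-(1/8)n + 3/8)(24n^2 - 24n - 288) + (0)
Last nonzero remainder: 24n^2 - 24n - 288. Dividing through by 24 gives the monic gcd n^2 - n - 12.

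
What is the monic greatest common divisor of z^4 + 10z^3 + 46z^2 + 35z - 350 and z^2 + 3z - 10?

Euclidean algorithm in ℚ[z]:
  z^4 + 10z^3 + 46z^2 + 35z - 350 = (z^2 + 7z + 35)(z^2 + 3z - 10) + (0)
The last nonzero remainder z^2 + 3z - 10 is already monic.

z^2 + 3z - 10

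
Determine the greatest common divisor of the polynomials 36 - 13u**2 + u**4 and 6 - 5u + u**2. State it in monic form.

Apply the Euclidean algorithm:
  u**4 - 13u**2 + 36 = (u**2 + 5u + 6)(u**2 - 5u + 6) + (0)
The last nonzero remainder u**2 - 5u + 6 is already monic.

6 - 5u + u**2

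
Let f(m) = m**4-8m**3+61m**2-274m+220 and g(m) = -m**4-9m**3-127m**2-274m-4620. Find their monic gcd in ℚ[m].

m**2-2m+44

Repeated division with remainder:
  m**4-8m**3+61m**2-274m+220 = (-1)(-m**4-9m**3-127m**2-274m-4620) + (-17m**3-66m**2-548m-4400)
  -m**4-9m**3-127m**2-274m-4620 = ((1/17)m+87/289)(-17m**3-66m**2-548m-4400) + (-(21645/289)m**2+(43290/289)m-952380/289)
  -17m**3-66m**2-548m-4400 = ((4913/21645)m+5780/4329)(-(21645/289)m**2+(43290/289)m-952380/289) + (0)
Last nonzero remainder: -(21645/289)m**2+(43290/289)m-952380/289. Dividing through by -21645/289 gives the monic gcd m**2-2m+44.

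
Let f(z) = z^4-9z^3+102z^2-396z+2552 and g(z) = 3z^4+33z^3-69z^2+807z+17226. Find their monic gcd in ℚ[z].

Euclidean algorithm in ℚ[z]:
  z^4-9z^3+102z^2-396z+2552 = (1/3)(3z^4+33z^3-69z^2+807z+17226) + (-20z^3+125z^2-665z-3190)
  3z^4+33z^3-69z^2+807z+17226 = (-(3/20)z-207/80)(-20z^3+125z^2-665z-3190) + ((2475/16)z^2-(22275/16)z+71775/8)
  -20z^3+125z^2-665z-3190 = (-(64/495)z-16/45)((2475/16)z^2-(22275/16)z+71775/8) + (0)
Last nonzero remainder: (2475/16)z^2-(22275/16)z+71775/8. Dividing through by 2475/16 gives the monic gcd z^2-9z+58.

z^2-9z+58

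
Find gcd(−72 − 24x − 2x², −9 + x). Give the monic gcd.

1

Apply the Euclidean algorithm:
  −2x² − 24x − 72 = (−2x − 42)(x − 9) + (−450)
  x − 9 = (−(1/450)x + 1/50)(−450) + (0)
The last nonzero remainder is the constant −450, so the polynomials are coprime and gcd = 1.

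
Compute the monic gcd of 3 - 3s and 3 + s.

Apply the Euclidean algorithm:
  -3s + 3 = (-3)(s + 3) + (12)
  s + 3 = ((1/12)s + 1/4)(12) + (0)
The last nonzero remainder is the constant 12, so the polynomials are coprime and gcd = 1.

1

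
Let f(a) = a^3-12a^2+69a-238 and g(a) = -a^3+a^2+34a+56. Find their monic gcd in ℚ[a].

a-7

By polynomial division,
  a^3-12a^2+69a-238 = (-1)(-a^3+a^2+34a+56) + (-11a^2+103a-182)
  -a^3+a^2+34a+56 = ((1/11)a+92/121)(-11a^2+103a-182) + (-(3360/121)a+23520/121)
  -11a^2+103a-182 = ((1331/3360)a-1573/1680)(-(3360/121)a+23520/121) + (0)
Last nonzero remainder: -(3360/121)a+23520/121. Dividing through by -3360/121 gives the monic gcd a-7.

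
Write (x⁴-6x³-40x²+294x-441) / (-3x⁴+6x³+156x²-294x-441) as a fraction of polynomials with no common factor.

(-x+3)/(3x+3)

Euclidean algorithm in ℚ[x]:
  x⁴-6x³-40x²+294x-441 = (-1/3)(-3x⁴+6x³+156x²-294x-441) + (-4x³+12x²+196x-588)
  -3x⁴+6x³+156x²-294x-441 = ((3/4)x+3/4)(-4x³+12x²+196x-588) + (0)
Last nonzero remainder: -4x³+12x²+196x-588. Dividing through by -4 gives the monic gcd x³-3x²-49x+147.
Cancel x³-3x²-49x+147 from numerator and denominator to get the reduced form.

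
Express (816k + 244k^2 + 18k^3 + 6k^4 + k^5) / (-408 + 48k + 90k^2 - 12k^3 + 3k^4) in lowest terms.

(24k + 10k^2 + k^3)/(-12 + 3k^2)

Apply the Euclidean algorithm:
  k^5 + 6k^4 + 18k^3 + 244k^2 + 816k = ((1/3)k + 10/3)(3k^4 - 12k^3 + 90k^2 + 48k - 408) + (28k^3 - 72k^2 + 792k + 1360)
  3k^4 - 12k^3 + 90k^2 + 48k - 408 = ((3/28)k - 15/98)(28k^3 - 72k^2 + 792k + 1360) + (-(288/49)k^2 + (1152/49)k - 9792/49)
  28k^3 - 72k^2 + 792k + 1360 = (-(343/72)k - 245/36)(-(288/49)k^2 + (1152/49)k - 9792/49) + (0)
Last nonzero remainder: -(288/49)k^2 + (1152/49)k - 9792/49. Dividing through by -288/49 gives the monic gcd k^2 - 4k + 34.
Cancel k^2 - 4k + 34 from numerator and denominator to get the reduced form.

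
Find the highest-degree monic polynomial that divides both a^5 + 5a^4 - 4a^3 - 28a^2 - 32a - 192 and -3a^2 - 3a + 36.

a^2 + a - 12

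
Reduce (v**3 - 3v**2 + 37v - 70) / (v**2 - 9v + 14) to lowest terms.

(v**2 - v + 35)/(v - 7)

Apply the Euclidean algorithm:
  v**3 - 3v**2 + 37v - 70 = (v + 6)(v**2 - 9v + 14) + (77v - 154)
  v**2 - 9v + 14 = ((1/77)v - 1/11)(77v - 154) + (0)
Last nonzero remainder: 77v - 154. Dividing through by 77 gives the monic gcd v - 2.
Cancel v - 2 from numerator and denominator to get the reduced form.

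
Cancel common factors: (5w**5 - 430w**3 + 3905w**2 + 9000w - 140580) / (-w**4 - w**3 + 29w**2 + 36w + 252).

Euclidean algorithm in ℚ[w]:
  5w**5 - 430w**3 + 3905w**2 + 9000w - 140580 = (-5w + 5)(-w**4 - w**3 + 29w**2 + 36w + 252) + (-280w**3 + 3940w**2 + 10080w - 141840)
  -w**4 - w**3 + 29w**2 + 36w + 252 = ((1/280)w + 211/3920)(-280w**3 + 3940w**2 + 10080w - 141840) + (-(42939/196)w**2 + 386451/49)
  -280w**3 + 3940w**2 + 10080w - 141840 = ((54880/42939)w - 772240/42939)(-(42939/196)w**2 + 386451/49) + (0)
Last nonzero remainder: -(42939/196)w**2 + 386451/49. Dividing through by -42939/196 gives the monic gcd w**2 - 36.
Cancel w**2 - 36 from numerator and denominator to get the reduced form.

(-5w**3 + 250w - 3905)/(w**2 + w + 7)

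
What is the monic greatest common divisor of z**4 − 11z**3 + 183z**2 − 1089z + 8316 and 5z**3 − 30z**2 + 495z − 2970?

Apply the Euclidean algorithm:
  z**4 − 11z**3 + 183z**2 − 1089z + 8316 = ((1/5)z − 1)(5z**3 − 30z**2 + 495z − 2970) + (54z**2 + 5346)
  5z**3 − 30z**2 + 495z − 2970 = ((5/54)z − 5/9)(54z**2 + 5346) + (0)
Last nonzero remainder: 54z**2 + 5346. Dividing through by 54 gives the monic gcd z**2 + 99.

z**2 + 99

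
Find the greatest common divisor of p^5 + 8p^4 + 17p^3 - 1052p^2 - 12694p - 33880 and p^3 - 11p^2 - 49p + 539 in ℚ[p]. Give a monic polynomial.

p^2 - 4p - 77

Apply the Euclidean algorithm:
  p^5 + 8p^4 + 17p^3 - 1052p^2 - 12694p - 33880 = (p^2 + 19p + 275)(p^3 - 11p^2 - 49p + 539) + (2365p^2 - 9460p - 182105)
  p^3 - 11p^2 - 49p + 539 = ((1/2365)p - 7/2365)(2365p^2 - 9460p - 182105) + (0)
Last nonzero remainder: 2365p^2 - 9460p - 182105. Dividing through by 2365 gives the monic gcd p^2 - 4p - 77.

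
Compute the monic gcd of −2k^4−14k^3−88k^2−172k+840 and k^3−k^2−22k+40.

k^2+3k−10

Repeated division with remainder:
  −2k^4−14k^3−88k^2−172k+840 = (−2k−16)(k^3−k^2−22k+40) + (−148k^2−444k+1480)
  k^3−k^2−22k+40 = (−(1/148)k+1/37)(−148k^2−444k+1480) + (0)
Last nonzero remainder: −148k^2−444k+1480. Dividing through by −148 gives the monic gcd k^2+3k−10.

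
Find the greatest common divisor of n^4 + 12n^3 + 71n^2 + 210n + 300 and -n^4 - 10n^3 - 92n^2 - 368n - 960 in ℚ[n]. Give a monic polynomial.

Repeated division with remainder:
  n^4 + 12n^3 + 71n^2 + 210n + 300 = (-1)(-n^4 - 10n^3 - 92n^2 - 368n - 960) + (2n^3 - 21n^2 - 158n - 660)
  -n^4 - 10n^3 - 92n^2 - 368n - 960 = (-(1/2)n - 41/4)(2n^3 - 21n^2 - 158n - 660) + (-(1545/4)n^2 - (4635/2)n - 7725)
  2n^3 - 21n^2 - 158n - 660 = (-(8/1545)n + 44/515)(-(1545/4)n^2 - (4635/2)n - 7725) + (0)
Last nonzero remainder: -(1545/4)n^2 - (4635/2)n - 7725. Dividing through by -1545/4 gives the monic gcd n^2 + 6n + 20.

n^2 + 6n + 20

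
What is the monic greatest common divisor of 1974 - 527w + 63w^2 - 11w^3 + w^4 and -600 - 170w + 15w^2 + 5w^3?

Repeated division with remainder:
  w^4 - 11w^3 + 63w^2 - 527w + 1974 = ((1/5)w - 14/5)(5w^3 + 15w^2 - 170w - 600) + (139w^2 - 883w + 294)
  5w^3 + 15w^2 - 170w - 600 = ((5/139)w + 6500/19321)(139w^2 - 883w + 294) + ((2250600/19321)w - 13503600/19321)
  139w^2 - 883w + 294 = ((2685619/2250600)w - 946729/2250600)((2250600/19321)w - 13503600/19321) + (0)
Last nonzero remainder: (2250600/19321)w - 13503600/19321. Dividing through by 2250600/19321 gives the monic gcd w - 6.

-6 + w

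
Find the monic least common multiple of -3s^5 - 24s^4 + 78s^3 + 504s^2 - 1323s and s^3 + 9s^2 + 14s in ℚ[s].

s^6 + 10s^5 - 10s^4 - 220s^3 + 105s^2 + 882s

Euclidean algorithm in ℚ[s]:
  -3s^5 - 24s^4 + 78s^3 + 504s^2 - 1323s = (-3s^2 + 3s + 93)(s^3 + 9s^2 + 14s) + (-375s^2 - 2625s)
  s^3 + 9s^2 + 14s = (-(1/375)s - 2/375)(-375s^2 - 2625s) + (0)
Last nonzero remainder: -375s^2 - 2625s. Dividing through by -375 gives the monic gcd s^2 + 7s.
Then lcm(f, g) = f·g / gcd(f, g); expanding and making the result monic gives the answer.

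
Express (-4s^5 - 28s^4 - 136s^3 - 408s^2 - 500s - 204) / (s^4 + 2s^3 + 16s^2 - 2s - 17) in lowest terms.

(-4s^2 - 16s - 12)/(s - 1)

By polynomial division,
  -4s^5 - 28s^4 - 136s^3 - 408s^2 - 500s - 204 = (-4s - 20)(s^4 + 2s^3 + 16s^2 - 2s - 17) + (-32s^3 - 96s^2 - 608s - 544)
  s^4 + 2s^3 + 16s^2 - 2s - 17 = (-(1/32)s + 1/32)(-32s^3 - 96s^2 - 608s - 544) + (0)
Last nonzero remainder: -32s^3 - 96s^2 - 608s - 544. Dividing through by -32 gives the monic gcd s^3 + 3s^2 + 19s + 17.
Cancel s^3 + 3s^2 + 19s + 17 from numerator and denominator to get the reduced form.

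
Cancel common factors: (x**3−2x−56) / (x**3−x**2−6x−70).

(x−4)/(x−5)

Repeated division with remainder:
  x**3−2x−56 = (x**3−x**2−6x−70) + (x**2+4x+14)
  x**3−x**2−6x−70 = (x−5)(x**2+4x+14) + (0)
The last nonzero remainder x**2+4x+14 is already monic.
Cancel x**2+4x+14 from numerator and denominator to get the reduced form.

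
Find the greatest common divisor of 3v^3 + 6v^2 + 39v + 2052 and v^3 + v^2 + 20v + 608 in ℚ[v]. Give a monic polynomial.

v^2 - 7v + 76

Euclidean algorithm in ℚ[v]:
  3v^3 + 6v^2 + 39v + 2052 = (3)(v^3 + v^2 + 20v + 608) + (3v^2 - 21v + 228)
  v^3 + v^2 + 20v + 608 = ((1/3)v + 8/3)(3v^2 - 21v + 228) + (0)
Last nonzero remainder: 3v^2 - 21v + 228. Dividing through by 3 gives the monic gcd v^2 - 7v + 76.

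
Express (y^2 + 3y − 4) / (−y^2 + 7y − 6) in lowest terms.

(−y − 4)/(y − 6)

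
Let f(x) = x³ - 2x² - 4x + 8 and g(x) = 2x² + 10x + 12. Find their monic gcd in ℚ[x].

x + 2

Apply the Euclidean algorithm:
  x³ - 2x² - 4x + 8 = ((1/2)x - 7/2)(2x² + 10x + 12) + (25x + 50)
  2x² + 10x + 12 = ((2/25)x + 6/25)(25x + 50) + (0)
Last nonzero remainder: 25x + 50. Dividing through by 25 gives the monic gcd x + 2.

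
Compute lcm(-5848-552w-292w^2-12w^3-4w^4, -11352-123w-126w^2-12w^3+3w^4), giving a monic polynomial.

-128656-16530w-5376w^2-345w^3-24w^4+w^6

Euclidean algorithm in ℚ[w]:
  -4w^4-12w^3-292w^2-552w-5848 = (-4/3)(3w^4-12w^3-126w^2-123w-11352) + (-28w^3-460w^2-716w-20984)
  3w^4-12w^3-126w^2-123w-11352 = (-(3/28)w+429/196)(-28w^3-460w^2-716w-20984) + ((39402/49)w^2-(39402/49)w+1694286/49)
  -28w^3-460w^2-716w-20984 = (-(686/19701)w-11956/19701)((39402/49)w^2-(39402/49)w+1694286/49) + (0)
Last nonzero remainder: (39402/49)w^2-(39402/49)w+1694286/49. Dividing through by 39402/49 gives the monic gcd w^2-w+43.
Then lcm(f, g) = f·g / gcd(f, g); expanding and making the result monic gives the answer.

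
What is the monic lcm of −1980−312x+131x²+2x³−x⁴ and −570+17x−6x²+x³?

By polynomial division,
  −x⁴+2x³+131x²−312x−1980 = (−x−4)(x³−6x²+17x−570) + (124x²−814x−4260)
  x³−6x²+17x−570 = ((1/124)x+35/7688)(124x²−814x−4260) + ((211653/3844)x−1058265/1922)
  124x²−814x−4260 = ((476656/211653)x+545848/70551)((211653/3844)x−1058265/1922) + (0)
Last nonzero remainder: (211653/3844)x−1058265/1922. Dividing through by 211653/3844 gives the monic gcd x−10.
Then lcm(f, g) = f·g / gcd(f, g); expanding and making the result monic gives the answer.

112860+25704x−4239x²−326x³−82x⁴+2x⁵+x⁶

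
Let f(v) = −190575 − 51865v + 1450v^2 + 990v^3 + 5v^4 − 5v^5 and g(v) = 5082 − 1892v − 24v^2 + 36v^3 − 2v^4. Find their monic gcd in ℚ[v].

By polynomial division,
  −5v^5 + 5v^4 + 990v^3 + 1450v^2 − 51865v − 190575 = ((5/2)v + 85/2)(−2v^4 + 36v^3 − 24v^2 − 1892v + 5082) + (−480v^3 + 7200v^2 + 15840v − 406560)
  −2v^4 + 36v^3 − 24v^2 − 1892v + 5082 = ((1/240)v − 1/80)(−480v^3 + 7200v^2 + 15840v − 406560) + (0)
Last nonzero remainder: −480v^3 + 7200v^2 + 15840v − 406560. Dividing through by −480 gives the monic gcd v^3 − 15v^2 − 33v + 847.

847 − 33v − 15v^2 + v^3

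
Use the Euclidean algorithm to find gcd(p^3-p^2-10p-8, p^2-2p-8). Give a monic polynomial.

p^2-2p-8

Repeated division with remainder:
  p^3-p^2-10p-8 = (p+1)(p^2-2p-8) + (0)
The last nonzero remainder p^2-2p-8 is already monic.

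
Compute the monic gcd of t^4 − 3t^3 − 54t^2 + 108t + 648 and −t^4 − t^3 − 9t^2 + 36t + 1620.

t^2 − 36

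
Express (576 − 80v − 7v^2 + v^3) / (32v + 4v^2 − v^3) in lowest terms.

By polynomial division,
  v^3 − 7v^2 − 80v + 576 = (−1)(−v^3 + 4v^2 + 32v) + (−3v^2 − 48v + 576)
  −v^3 + 4v^2 + 32v = ((1/3)v − 20/3)(−3v^2 − 48v + 576) + (−480v + 3840)
  −3v^2 − 48v + 576 = ((1/160)v + 3/20)(−480v + 3840) + (0)
Last nonzero remainder: −480v + 3840. Dividing through by −480 gives the monic gcd v − 8.
Cancel v − 8 from numerator and denominator to get the reduced form.

(72 − v − v^2)/(4v + v^2)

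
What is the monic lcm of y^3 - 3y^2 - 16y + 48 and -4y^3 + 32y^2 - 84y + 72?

y^5 - 8y^4 + 5y^3 + 110y^2 - 336y + 288

Repeated division with remainder:
  y^3 - 3y^2 - 16y + 48 = (-1/4)(-4y^3 + 32y^2 - 84y + 72) + (5y^2 - 37y + 66)
  -4y^3 + 32y^2 - 84y + 72 = (-(4/5)y + 12/25)(5y^2 - 37y + 66) + (-(336/25)y + 1008/25)
  5y^2 - 37y + 66 = (-(125/336)y + 275/168)(-(336/25)y + 1008/25) + (0)
Last nonzero remainder: -(336/25)y + 1008/25. Dividing through by -336/25 gives the monic gcd y - 3.
Then lcm(f, g) = f·g / gcd(f, g); expanding and making the result monic gives the answer.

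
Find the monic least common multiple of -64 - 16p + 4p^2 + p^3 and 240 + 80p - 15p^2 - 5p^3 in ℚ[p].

-192 - 112p - 4p^2 + 7p^3 + p^4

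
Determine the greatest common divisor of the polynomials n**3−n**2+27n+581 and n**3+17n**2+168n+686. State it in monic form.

Repeated division with remainder:
  n**3−n**2+27n+581 = (n**3+17n**2+168n+686) + (−18n**2−141n−105)
  n**3+17n**2+168n+686 = (−(1/18)n−55/108)(−18n**2−141n−105) + ((3253/36)n+22771/36)
  −18n**2−141n−105 = (−(648/3253)n−540/3253)((3253/36)n+22771/36) + (0)
Last nonzero remainder: (3253/36)n+22771/36. Dividing through by 3253/36 gives the monic gcd n+7.

n+7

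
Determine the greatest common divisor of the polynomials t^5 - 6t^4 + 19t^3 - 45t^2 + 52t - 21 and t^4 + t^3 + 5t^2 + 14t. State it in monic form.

t^2 - t + 7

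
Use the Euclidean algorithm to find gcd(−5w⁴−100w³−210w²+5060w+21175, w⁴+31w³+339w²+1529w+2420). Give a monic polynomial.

Repeated division with remainder:
  −5w⁴−100w³−210w²+5060w+21175 = (−5)(w⁴+31w³+339w²+1529w+2420) + (55w³+1485w²+12705w+33275)
  w⁴+31w³+339w²+1529w+2420 = ((1/55)w+4/55)(55w³+1485w²+12705w+33275) + (0)
Last nonzero remainder: 55w³+1485w²+12705w+33275. Dividing through by 55 gives the monic gcd w³+27w²+231w+605.

w³+27w²+231w+605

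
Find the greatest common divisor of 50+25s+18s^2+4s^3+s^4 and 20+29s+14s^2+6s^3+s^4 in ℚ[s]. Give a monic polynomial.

5+s+s^2

By polynomial division,
  s^4+4s^3+18s^2+25s+50 = (s^4+6s^3+14s^2+29s+20) + (-2s^3+4s^2-4s+30)
  s^4+6s^3+14s^2+29s+20 = (-(1/2)s-4)(-2s^3+4s^2-4s+30) + (28s^2+28s+140)
  -2s^3+4s^2-4s+30 = (-(1/14)s+3/14)(28s^2+28s+140) + (0)
Last nonzero remainder: 28s^2+28s+140. Dividing through by 28 gives the monic gcd s^2+s+5.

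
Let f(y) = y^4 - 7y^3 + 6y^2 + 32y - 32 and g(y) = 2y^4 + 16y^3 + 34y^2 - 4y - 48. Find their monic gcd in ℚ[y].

y^2 + y - 2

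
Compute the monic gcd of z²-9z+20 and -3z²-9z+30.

1

Repeated division with remainder:
  z²-9z+20 = (-1/3)(-3z²-9z+30) + (-12z+30)
  -3z²-9z+30 = ((1/4)z+11/8)(-12z+30) + (-45/4)
  -12z+30 = ((16/15)z-8/3)(-45/4) + (0)
The last nonzero remainder is the constant -45/4, so the polynomials are coprime and gcd = 1.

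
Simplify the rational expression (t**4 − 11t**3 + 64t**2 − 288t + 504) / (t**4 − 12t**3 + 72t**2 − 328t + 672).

Apply the Euclidean algorithm:
  t**4 − 11t**3 + 64t**2 − 288t + 504 = (t**4 − 12t**3 + 72t**2 − 328t + 672) + (t**3 − 8t**2 + 40t − 168)
  t**4 − 12t**3 + 72t**2 − 328t + 672 = (t − 4)(t**3 − 8t**2 + 40t − 168) + (0)
The last nonzero remainder t**3 − 8t**2 + 40t − 168 is already monic.
Cancel t**3 − 8t**2 + 40t − 168 from numerator and denominator to get the reduced form.

(t − 3)/(t − 4)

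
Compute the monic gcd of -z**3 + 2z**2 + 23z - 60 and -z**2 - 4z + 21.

By polynomial division,
  -z**3 + 2z**2 + 23z - 60 = (z - 6)(-z**2 - 4z + 21) + (-22z + 66)
  -z**2 - 4z + 21 = ((1/22)z + 7/22)(-22z + 66) + (0)
Last nonzero remainder: -22z + 66. Dividing through by -22 gives the monic gcd z - 3.

z - 3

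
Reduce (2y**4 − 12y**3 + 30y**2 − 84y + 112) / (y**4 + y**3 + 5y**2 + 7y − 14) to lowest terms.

(2y**2 − 12y + 16)/(y**2 + y − 2)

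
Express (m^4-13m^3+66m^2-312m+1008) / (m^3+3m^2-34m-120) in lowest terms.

(m^3-7m^2+24m-168)/(m^2+9m+20)

By polynomial division,
  m^4-13m^3+66m^2-312m+1008 = (m-16)(m^3+3m^2-34m-120) + (148m^2-736m-912)
  m^3+3m^2-34m-120 = ((1/148)m+295/5476)(148m^2-736m-912) + ((16170/1369)m-97020/1369)
  148m^2-736m-912 = ((101306/8085)m+104044/8085)((16170/1369)m-97020/1369) + (0)
Last nonzero remainder: (16170/1369)m-97020/1369. Dividing through by 16170/1369 gives the monic gcd m-6.
Cancel m-6 from numerator and denominator to get the reduced form.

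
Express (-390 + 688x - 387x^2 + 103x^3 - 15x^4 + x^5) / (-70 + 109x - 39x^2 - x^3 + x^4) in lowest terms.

(-78 + 44x - 9x^2 + x^3)/(-14 + 5x + x^2)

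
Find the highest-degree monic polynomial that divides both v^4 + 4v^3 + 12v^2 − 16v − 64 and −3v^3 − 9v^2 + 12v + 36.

v^2 − 4

Repeated division with remainder:
  v^4 + 4v^3 + 12v^2 − 16v − 64 = (−(1/3)v − 1/3)(−3v^3 − 9v^2 + 12v + 36) + (13v^2 − 52)
  −3v^3 − 9v^2 + 12v + 36 = (−(3/13)v − 9/13)(13v^2 − 52) + (0)
Last nonzero remainder: 13v^2 − 52. Dividing through by 13 gives the monic gcd v^2 − 4.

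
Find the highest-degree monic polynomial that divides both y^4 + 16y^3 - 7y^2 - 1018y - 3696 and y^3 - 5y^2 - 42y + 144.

y^2 - 2y - 48

Euclidean algorithm in ℚ[y]:
  y^4 + 16y^3 - 7y^2 - 1018y - 3696 = (y + 21)(y^3 - 5y^2 - 42y + 144) + (140y^2 - 280y - 6720)
  y^3 - 5y^2 - 42y + 144 = ((1/140)y - 3/140)(140y^2 - 280y - 6720) + (0)
Last nonzero remainder: 140y^2 - 280y - 6720. Dividing through by 140 gives the monic gcd y^2 - 2y - 48.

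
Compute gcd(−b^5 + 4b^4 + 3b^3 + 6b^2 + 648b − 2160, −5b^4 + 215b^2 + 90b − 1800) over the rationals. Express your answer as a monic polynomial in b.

b^3 − 4b^2 − 27b + 90

Euclidean algorithm in ℚ[b]:
  −b^5 + 4b^4 + 3b^3 + 6b^2 + 648b − 2160 = ((1/5)b − 4/5)(−5b^4 + 215b^2 + 90b − 1800) + (−40b^3 + 160b^2 + 1080b − 3600)
  −5b^4 + 215b^2 + 90b − 1800 = ((1/8)b + 1/2)(−40b^3 + 160b^2 + 1080b − 3600) + (0)
Last nonzero remainder: −40b^3 + 160b^2 + 1080b − 3600. Dividing through by −40 gives the monic gcd b^3 − 4b^2 − 27b + 90.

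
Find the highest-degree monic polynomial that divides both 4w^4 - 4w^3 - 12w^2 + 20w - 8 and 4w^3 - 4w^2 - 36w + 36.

By polynomial division,
  4w^4 - 4w^3 - 12w^2 + 20w - 8 = (w)(4w^3 - 4w^2 - 36w + 36) + (24w^2 - 16w - 8)
  4w^3 - 4w^2 - 36w + 36 = ((1/6)w - 1/18)(24w^2 - 16w - 8) + (-(320/9)w + 320/9)
  24w^2 - 16w - 8 = (-(27/40)w - 9/40)(-(320/9)w + 320/9) + (0)
Last nonzero remainder: -(320/9)w + 320/9. Dividing through by -320/9 gives the monic gcd w - 1.

w - 1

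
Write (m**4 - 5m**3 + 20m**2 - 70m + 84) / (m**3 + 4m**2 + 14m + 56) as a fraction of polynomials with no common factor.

By polynomial division,
  m**4 - 5m**3 + 20m**2 - 70m + 84 = (m - 9)(m**3 + 4m**2 + 14m + 56) + (42m**2 + 588)
  m**3 + 4m**2 + 14m + 56 = ((1/42)m + 2/21)(42m**2 + 588) + (0)
Last nonzero remainder: 42m**2 + 588. Dividing through by 42 gives the monic gcd m**2 + 14.
Cancel m**2 + 14 from numerator and denominator to get the reduced form.

(m**2 - 5m + 6)/(m + 4)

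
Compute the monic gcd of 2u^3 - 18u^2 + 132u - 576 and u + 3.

1

Euclidean algorithm in ℚ[u]:
  2u^3 - 18u^2 + 132u - 576 = (2u^2 - 24u + 204)(u + 3) + (-1188)
  u + 3 = (-(1/1188)u - 1/396)(-1188) + (0)
The last nonzero remainder is the constant -1188, so the polynomials are coprime and gcd = 1.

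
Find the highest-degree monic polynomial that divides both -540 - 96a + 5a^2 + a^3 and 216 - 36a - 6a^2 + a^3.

Euclidean algorithm in ℚ[a]:
  a^3 + 5a^2 - 96a - 540 = (a^3 - 6a^2 - 36a + 216) + (11a^2 - 60a - 756)
  a^3 - 6a^2 - 36a + 216 = ((1/11)a - 6/121)(11a^2 - 60a - 756) + ((3600/121)a + 21600/121)
  11a^2 - 60a - 756 = ((1331/3600)a - 847/200)((3600/121)a + 21600/121) + (0)
Last nonzero remainder: (3600/121)a + 21600/121. Dividing through by 3600/121 gives the monic gcd a + 6.

6 + a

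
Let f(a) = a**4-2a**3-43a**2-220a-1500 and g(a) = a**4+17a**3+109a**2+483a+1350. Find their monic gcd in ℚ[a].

Apply the Euclidean algorithm:
  a**4-2a**3-43a**2-220a-1500 = (a**4+17a**3+109a**2+483a+1350) + (-19a**3-152a**2-703a-2850)
  a**4+17a**3+109a**2+483a+1350 = (-(1/19)a-9/19)(-19a**3-152a**2-703a-2850) + (0)
Last nonzero remainder: -19a**3-152a**2-703a-2850. Dividing through by -19 gives the monic gcd a**3+8a**2+37a+150.

a**3+8a**2+37a+150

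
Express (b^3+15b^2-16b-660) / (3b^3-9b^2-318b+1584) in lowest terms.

By polynomial division,
  b^3+15b^2-16b-660 = (1/3)(3b^3-9b^2-318b+1584) + (18b^2+90b-1188)
  3b^3-9b^2-318b+1584 = ((1/6)b-4/3)(18b^2+90b-1188) + (0)
Last nonzero remainder: 18b^2+90b-1188. Dividing through by 18 gives the monic gcd b^2+5b-66.
Cancel b^2+5b-66 from numerator and denominator to get the reduced form.

(b+10)/(3b-24)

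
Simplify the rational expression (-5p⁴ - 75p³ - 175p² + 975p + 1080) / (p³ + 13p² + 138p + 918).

Euclidean algorithm in ℚ[p]:
  -5p⁴ - 75p³ - 175p² + 975p + 1080 = (-5p - 10)(p³ + 13p² + 138p + 918) + (645p² + 6945p + 10260)
  p³ + 13p² + 138p + 918 = ((1/645)p + 32/9245)(645p² + 6945p + 10260) + ((181302/1849)p + 1631718/1849)
  645p² + 6945p + 10260 = ((397535/60434)p + 351310/30217)((181302/1849)p + 1631718/1849) + (0)
Last nonzero remainder: (181302/1849)p + 1631718/1849. Dividing through by 181302/1849 gives the monic gcd p + 9.
Cancel p + 9 from numerator and denominator to get the reduced form.

(-5p³ - 30p² + 95p + 120)/(p² + 4p + 102)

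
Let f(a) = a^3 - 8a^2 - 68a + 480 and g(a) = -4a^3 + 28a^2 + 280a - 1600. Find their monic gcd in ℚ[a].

a^2 - 2a - 80

By polynomial division,
  a^3 - 8a^2 - 68a + 480 = (-1/4)(-4a^3 + 28a^2 + 280a - 1600) + (-a^2 + 2a + 80)
  -4a^3 + 28a^2 + 280a - 1600 = (4a - 20)(-a^2 + 2a + 80) + (0)
Last nonzero remainder: -a^2 + 2a + 80. Dividing through by -1 gives the monic gcd a^2 - 2a - 80.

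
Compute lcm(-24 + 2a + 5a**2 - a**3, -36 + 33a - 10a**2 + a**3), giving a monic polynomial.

-72 + 30a + 13a**2 - 8a**3 + a**4

Euclidean algorithm in ℚ[a]:
  -a**3 + 5a**2 + 2a - 24 = (-1)(a**3 - 10a**2 + 33a - 36) + (-5a**2 + 35a - 60)
  a**3 - 10a**2 + 33a - 36 = (-(1/5)a + 3/5)(-5a**2 + 35a - 60) + (0)
Last nonzero remainder: -5a**2 + 35a - 60. Dividing through by -5 gives the monic gcd a**2 - 7a + 12.
Then lcm(f, g) = f·g / gcd(f, g); expanding and making the result monic gives the answer.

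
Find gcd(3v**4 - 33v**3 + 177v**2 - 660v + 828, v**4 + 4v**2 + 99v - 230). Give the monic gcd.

v**3 - 5v**2 + 29v - 46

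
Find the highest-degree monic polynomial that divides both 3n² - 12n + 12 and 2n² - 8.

By polynomial division,
  3n² - 12n + 12 = (3/2)(2n² - 8) + (-12n + 24)
  2n² - 8 = (-(1/6)n - 1/3)(-12n + 24) + (0)
Last nonzero remainder: -12n + 24. Dividing through by -12 gives the monic gcd n - 2.

n - 2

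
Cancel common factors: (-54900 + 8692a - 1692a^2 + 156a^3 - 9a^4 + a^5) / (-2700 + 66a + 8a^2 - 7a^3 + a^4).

(122 + 4a + a^2)/(6 + a)

Euclidean algorithm in ℚ[a]:
  a^5 - 9a^4 + 156a^3 - 1692a^2 + 8692a - 54900 = (a - 2)(a^4 - 7a^3 + 8a^2 + 66a - 2700) + (134a^3 - 1742a^2 + 11524a - 60300)
  a^4 - 7a^3 + 8a^2 + 66a - 2700 = ((1/134)a + 3/67)(134a^3 - 1742a^2 + 11524a - 60300) + (0)
Last nonzero remainder: 134a^3 - 1742a^2 + 11524a - 60300. Dividing through by 134 gives the monic gcd a^3 - 13a^2 + 86a - 450.
Cancel a^3 - 13a^2 + 86a - 450 from numerator and denominator to get the reduced form.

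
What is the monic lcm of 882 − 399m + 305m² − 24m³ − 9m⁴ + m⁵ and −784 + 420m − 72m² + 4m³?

Apply the Euclidean algorithm:
  m⁵ − 9m⁴ − 24m³ + 305m² − 399m + 882 = ((1/4)m² + (9/4)m + 33/4)(4m³ − 72m² + 420m − 784) + (150m² − 2100m + 7350)
  4m³ − 72m² + 420m − 784 = ((2/75)m − 8/75)(150m² − 2100m + 7350) + (0)
Last nonzero remainder: 150m² − 2100m + 7350. Dividing through by 150 gives the monic gcd m² − 14m + 49.
Then lcm(f, g) = f·g / gcd(f, g); expanding and making the result monic gives the answer.

−3528 + 2478m − 1619m² + 401m³ + 12m⁴ − 13m⁵ + m⁶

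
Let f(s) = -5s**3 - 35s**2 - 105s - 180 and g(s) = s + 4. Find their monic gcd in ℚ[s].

s + 4

Repeated division with remainder:
  -5s**3 - 35s**2 - 105s - 180 = (-5s**2 - 15s - 45)(s + 4) + (0)
The last nonzero remainder s + 4 is already monic.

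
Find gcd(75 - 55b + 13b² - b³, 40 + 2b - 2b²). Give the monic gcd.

By polynomial division,
  -b³ + 13b² - 55b + 75 = ((1/2)b - 6)(-2b² + 2b + 40) + (-63b + 315)
  -2b² + 2b + 40 = ((2/63)b + 8/63)(-63b + 315) + (0)
Last nonzero remainder: -63b + 315. Dividing through by -63 gives the monic gcd b - 5.

-5 + b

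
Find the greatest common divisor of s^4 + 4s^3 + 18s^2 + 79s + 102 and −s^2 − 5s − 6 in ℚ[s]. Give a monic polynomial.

s^2 + 5s + 6

By polynomial division,
  s^4 + 4s^3 + 18s^2 + 79s + 102 = (−s^2 + s − 17)(−s^2 − 5s − 6) + (0)
Last nonzero remainder: −s^2 − 5s − 6. Dividing through by −1 gives the monic gcd s^2 + 5s + 6.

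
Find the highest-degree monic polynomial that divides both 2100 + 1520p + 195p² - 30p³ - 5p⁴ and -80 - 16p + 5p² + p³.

5 + p

Repeated division with remainder:
  -5p⁴ - 30p³ + 195p² + 1520p + 2100 = (-5p - 5)(p³ + 5p² - 16p - 80) + (140p² + 1040p + 1700)
  p³ + 5p² - 16p - 80 = ((1/140)p - 17/980)(140p² + 1040p + 1700) + (-(495/49)p - 2475/49)
  140p² + 1040p + 1700 = (-(1372/99)p - 3332/99)(-(495/49)p - 2475/49) + (0)
Last nonzero remainder: -(495/49)p - 2475/49. Dividing through by -495/49 gives the monic gcd p + 5.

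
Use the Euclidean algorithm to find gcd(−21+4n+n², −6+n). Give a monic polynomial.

Repeated division with remainder:
  n²+4n−21 = (n+10)(n−6) + (39)
  n−6 = ((1/39)n−2/13)(39) + (0)
The last nonzero remainder is the constant 39, so the polynomials are coprime and gcd = 1.

1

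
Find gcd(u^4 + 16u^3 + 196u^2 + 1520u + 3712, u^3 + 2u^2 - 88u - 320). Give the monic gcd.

u^2 + 12u + 32

Repeated division with remainder:
  u^4 + 16u^3 + 196u^2 + 1520u + 3712 = (u + 14)(u^3 + 2u^2 - 88u - 320) + (256u^2 + 3072u + 8192)
  u^3 + 2u^2 - 88u - 320 = ((1/256)u - 5/128)(256u^2 + 3072u + 8192) + (0)
Last nonzero remainder: 256u^2 + 3072u + 8192. Dividing through by 256 gives the monic gcd u^2 + 12u + 32.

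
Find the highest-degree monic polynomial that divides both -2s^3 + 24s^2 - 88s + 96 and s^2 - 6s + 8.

s^2 - 6s + 8

Apply the Euclidean algorithm:
  -2s^3 + 24s^2 - 88s + 96 = (-2s + 12)(s^2 - 6s + 8) + (0)
The last nonzero remainder s^2 - 6s + 8 is already monic.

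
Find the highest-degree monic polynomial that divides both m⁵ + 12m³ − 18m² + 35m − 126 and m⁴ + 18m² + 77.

m² + 7

Apply the Euclidean algorithm:
  m⁵ + 12m³ − 18m² + 35m − 126 = (m)(m⁴ + 18m² + 77) + (−6m³ − 18m² − 42m − 126)
  m⁴ + 18m² + 77 = (−(1/6)m + 1/2)(−6m³ − 18m² − 42m − 126) + (20m² + 140)
  −6m³ − 18m² − 42m − 126 = (−(3/10)m − 9/10)(20m² + 140) + (0)
Last nonzero remainder: 20m² + 140. Dividing through by 20 gives the monic gcd m² + 7.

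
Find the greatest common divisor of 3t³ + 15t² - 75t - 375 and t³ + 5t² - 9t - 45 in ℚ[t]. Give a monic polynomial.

Apply the Euclidean algorithm:
  3t³ + 15t² - 75t - 375 = (3)(t³ + 5t² - 9t - 45) + (-48t - 240)
  t³ + 5t² - 9t - 45 = (-(1/48)t² + 3/16)(-48t - 240) + (0)
Last nonzero remainder: -48t - 240. Dividing through by -48 gives the monic gcd t + 5.

t + 5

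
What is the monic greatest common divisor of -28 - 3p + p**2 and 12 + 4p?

1

Apply the Euclidean algorithm:
  p**2 - 3p - 28 = ((1/4)p - 3/2)(4p + 12) + (-10)
  4p + 12 = (-(2/5)p - 6/5)(-10) + (0)
The last nonzero remainder is the constant -10, so the polynomials are coprime and gcd = 1.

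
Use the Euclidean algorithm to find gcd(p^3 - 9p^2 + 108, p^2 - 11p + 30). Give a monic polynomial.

p - 6

Euclidean algorithm in ℚ[p]:
  p^3 - 9p^2 + 108 = (p + 2)(p^2 - 11p + 30) + (-8p + 48)
  p^2 - 11p + 30 = (-(1/8)p + 5/8)(-8p + 48) + (0)
Last nonzero remainder: -8p + 48. Dividing through by -8 gives the monic gcd p - 6.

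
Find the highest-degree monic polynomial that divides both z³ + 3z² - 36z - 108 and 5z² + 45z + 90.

Euclidean algorithm in ℚ[z]:
  z³ + 3z² - 36z - 108 = ((1/5)z - 6/5)(5z² + 45z + 90) + (0)
Last nonzero remainder: 5z² + 45z + 90. Dividing through by 5 gives the monic gcd z² + 9z + 18.

z² + 9z + 18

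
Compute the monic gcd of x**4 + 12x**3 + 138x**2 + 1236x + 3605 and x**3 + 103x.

Euclidean algorithm in ℚ[x]:
  x**4 + 12x**3 + 138x**2 + 1236x + 3605 = (x + 12)(x**3 + 103x) + (35x**2 + 3605)
  x**3 + 103x = ((1/35)x)(35x**2 + 3605) + (0)
Last nonzero remainder: 35x**2 + 3605. Dividing through by 35 gives the monic gcd x**2 + 103.

x**2 + 103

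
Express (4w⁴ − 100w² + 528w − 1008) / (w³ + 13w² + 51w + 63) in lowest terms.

(4w³ − 28w² + 96w − 144)/(w² + 6w + 9)

Euclidean algorithm in ℚ[w]:
  4w⁴ − 100w² + 528w − 1008 = (4w − 52)(w³ + 13w² + 51w + 63) + (372w² + 2928w + 2268)
  w³ + 13w² + 51w + 63 = ((1/372)w + 53/3844)(372w² + 2928w + 2268) + ((4356/961)w + 30492/961)
  372w² + 2928w + 2268 = ((29791/363)w + 8649/121)((4356/961)w + 30492/961) + (0)
Last nonzero remainder: (4356/961)w + 30492/961. Dividing through by 4356/961 gives the monic gcd w + 7.
Cancel w + 7 from numerator and denominator to get the reduced form.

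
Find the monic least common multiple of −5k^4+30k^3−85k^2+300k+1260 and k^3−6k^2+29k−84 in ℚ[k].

Apply the Euclidean algorithm:
  −5k^4+30k^3−85k^2+300k+1260 = (−5k)(k^3−6k^2+29k−84) + (60k^2−120k+1260)
  k^3−6k^2+29k−84 = ((1/60)k−1/15)(60k^2−120k+1260) + (0)
Last nonzero remainder: 60k^2−120k+1260. Dividing through by 60 gives the monic gcd k^2−2k+21.
Then lcm(f, g) = f·g / gcd(f, g); expanding and making the result monic gives the answer.

k^5−10k^4+41k^3−128k^2−12k+1008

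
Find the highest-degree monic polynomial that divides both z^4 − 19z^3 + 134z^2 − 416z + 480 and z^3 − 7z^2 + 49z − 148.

Repeated division with remainder:
  z^4 − 19z^3 + 134z^2 − 416z + 480 = (z − 12)(z^3 − 7z^2 + 49z − 148) + (z^2 + 320z − 1296)
  z^3 − 7z^2 + 49z − 148 = (z − 327)(z^2 + 320z − 1296) + (105985z − 423940)
  z^2 + 320z − 1296 = ((1/105985)z + 324/105985)(105985z − 423940) + (0)
Last nonzero remainder: 105985z − 423940. Dividing through by 105985 gives the monic gcd z − 4.

z − 4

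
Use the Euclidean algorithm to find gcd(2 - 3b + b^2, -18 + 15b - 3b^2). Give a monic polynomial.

Apply the Euclidean algorithm:
  b^2 - 3b + 2 = (-1/3)(-3b^2 + 15b - 18) + (2b - 4)
  -3b^2 + 15b - 18 = (-(3/2)b + 9/2)(2b - 4) + (0)
Last nonzero remainder: 2b - 4. Dividing through by 2 gives the monic gcd b - 2.

-2 + b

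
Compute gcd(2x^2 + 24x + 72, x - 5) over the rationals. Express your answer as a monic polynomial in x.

Euclidean algorithm in ℚ[x]:
  2x^2 + 24x + 72 = (2x + 34)(x - 5) + (242)
  x - 5 = ((1/242)x - 5/242)(242) + (0)
The last nonzero remainder is the constant 242, so the polynomials are coprime and gcd = 1.

1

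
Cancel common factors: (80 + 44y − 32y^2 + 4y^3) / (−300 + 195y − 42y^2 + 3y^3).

Euclidean algorithm in ℚ[y]:
  4y^3 − 32y^2 + 44y + 80 = (4/3)(3y^3 − 42y^2 + 195y − 300) + (24y^2 − 216y + 480)
  3y^3 − 42y^2 + 195y − 300 = ((1/8)y − 5/8)(24y^2 − 216y + 480) + (0)
Last nonzero remainder: 24y^2 − 216y + 480. Dividing through by 24 gives the monic gcd y^2 − 9y + 20.
Cancel y^2 − 9y + 20 from numerator and denominator to get the reduced form.

(4 + 4y)/(−15 + 3y)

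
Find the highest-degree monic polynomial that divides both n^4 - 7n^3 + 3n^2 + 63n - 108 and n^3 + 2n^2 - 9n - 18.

By polynomial division,
  n^4 - 7n^3 + 3n^2 + 63n - 108 = (n - 9)(n^3 + 2n^2 - 9n - 18) + (30n^2 - 270)
  n^3 + 2n^2 - 9n - 18 = ((1/30)n + 1/15)(30n^2 - 270) + (0)
Last nonzero remainder: 30n^2 - 270. Dividing through by 30 gives the monic gcd n^2 - 9.

n^2 - 9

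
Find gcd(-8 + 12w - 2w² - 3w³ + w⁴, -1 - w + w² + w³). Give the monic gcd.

-1 + w

By polynomial division,
  w⁴ - 3w³ - 2w² + 12w - 8 = (w - 4)(w³ + w² - w - 1) + (3w² + 9w - 12)
  w³ + w² - w - 1 = ((1/3)w - 2/3)(3w² + 9w - 12) + (9w - 9)
  3w² + 9w - 12 = ((1/3)w + 4/3)(9w - 9) + (0)
Last nonzero remainder: 9w - 9. Dividing through by 9 gives the monic gcd w - 1.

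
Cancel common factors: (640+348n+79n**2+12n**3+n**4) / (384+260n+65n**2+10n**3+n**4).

(5+n)/(3+n)

Apply the Euclidean algorithm:
  n**4+12n**3+79n**2+348n+640 = (n**4+10n**3+65n**2+260n+384) + (2n**3+14n**2+88n+256)
  n**4+10n**3+65n**2+260n+384 = ((1/2)n+3/2)(2n**3+14n**2+88n+256) + (0)
Last nonzero remainder: 2n**3+14n**2+88n+256. Dividing through by 2 gives the monic gcd n**3+7n**2+44n+128.
Cancel n**3+7n**2+44n+128 from numerator and denominator to get the reduced form.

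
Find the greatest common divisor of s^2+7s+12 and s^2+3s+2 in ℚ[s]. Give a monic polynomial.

1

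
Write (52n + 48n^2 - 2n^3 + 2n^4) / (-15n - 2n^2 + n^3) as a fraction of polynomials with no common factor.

Euclidean algorithm in ℚ[n]:
  2n^4 - 2n^3 + 48n^2 + 52n = (2n + 2)(n^3 - 2n^2 - 15n) + (82n^2 + 82n)
  n^3 - 2n^2 - 15n = ((1/82)n - 3/82)(82n^2 + 82n) + (-12n)
  82n^2 + 82n = (-(41/6)n - 41/6)(-12n) + (0)
Last nonzero remainder: -12n. Dividing through by -12 gives the monic gcd n.
Cancel n from numerator and denominator to get the reduced form.

(52 + 48n - 2n^2 + 2n^3)/(-15 - 2n + n^2)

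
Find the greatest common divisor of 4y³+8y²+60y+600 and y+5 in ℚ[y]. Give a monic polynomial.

y+5

By polynomial division,
  4y³+8y²+60y+600 = (4y²−12y+120)(y+5) + (0)
The last nonzero remainder y+5 is already monic.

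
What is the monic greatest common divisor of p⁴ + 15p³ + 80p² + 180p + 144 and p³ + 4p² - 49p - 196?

p + 4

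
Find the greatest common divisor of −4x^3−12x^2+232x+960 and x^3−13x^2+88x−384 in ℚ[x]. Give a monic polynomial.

By polynomial division,
  −4x^3−12x^2+232x+960 = (−4)(x^3−13x^2+88x−384) + (−64x^2+584x−576)
  x^3−13x^2+88x−384 = (−(1/64)x+31/512)(−64x^2+584x−576) + ((2793/64)x−2793/8)
  −64x^2+584x−576 = (−(4096/2793)x+1536/931)((2793/64)x−2793/8) + (0)
Last nonzero remainder: (2793/64)x−2793/8. Dividing through by 2793/64 gives the monic gcd x−8.

x−8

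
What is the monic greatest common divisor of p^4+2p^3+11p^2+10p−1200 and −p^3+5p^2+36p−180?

Euclidean algorithm in ℚ[p]:
  p^4+2p^3+11p^2+10p−1200 = (−p−7)(−p^3+5p^2+36p−180) + (82p^2+82p−2460)
  −p^3+5p^2+36p−180 = (−(1/82)p+3/41)(82p^2+82p−2460) + (0)
Last nonzero remainder: 82p^2+82p−2460. Dividing through by 82 gives the monic gcd p^2+p−30.

p^2+p−30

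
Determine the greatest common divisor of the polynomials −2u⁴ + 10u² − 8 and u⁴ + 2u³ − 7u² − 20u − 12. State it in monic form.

Euclidean algorithm in ℚ[u]:
  −2u⁴ + 10u² − 8 = (−2)(u⁴ + 2u³ − 7u² − 20u − 12) + (4u³ − 4u² − 40u − 32)
  u⁴ + 2u³ − 7u² − 20u − 12 = ((1/4)u + 3/4)(4u³ − 4u² − 40u − 32) + (6u² + 18u + 12)
  4u³ − 4u² − 40u − 32 = ((2/3)u − 8/3)(6u² + 18u + 12) + (0)
Last nonzero remainder: 6u² + 18u + 12. Dividing through by 6 gives the monic gcd u² + 3u + 2.

u² + 3u + 2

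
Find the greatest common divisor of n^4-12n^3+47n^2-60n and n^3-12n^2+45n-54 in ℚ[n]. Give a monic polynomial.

n-3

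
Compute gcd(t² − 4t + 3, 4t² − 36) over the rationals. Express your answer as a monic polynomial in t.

t − 3

By polynomial division,
  t² − 4t + 3 = (1/4)(4t² − 36) + (−4t + 12)
  4t² − 36 = (−t − 3)(−4t + 12) + (0)
Last nonzero remainder: −4t + 12. Dividing through by −4 gives the monic gcd t − 3.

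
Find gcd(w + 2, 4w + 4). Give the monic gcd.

By polynomial division,
  w + 2 = (1/4)(4w + 4) + (1)
  4w + 4 = (4w + 4)(1) + (0)
The last nonzero remainder is the constant 1, so the polynomials are coprime and gcd = 1.

1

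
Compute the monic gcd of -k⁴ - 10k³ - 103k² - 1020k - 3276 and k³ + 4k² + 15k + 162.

Repeated division with remainder:
  -k⁴ - 10k³ - 103k² - 1020k - 3276 = (-k - 6)(k³ + 4k² + 15k + 162) + (-64k² - 768k - 2304)
  k³ + 4k² + 15k + 162 = (-(1/64)k + 1/8)(-64k² - 768k - 2304) + (75k + 450)
  -64k² - 768k - 2304 = (-(64/75)k - 128/25)(75k + 450) + (0)
Last nonzero remainder: 75k + 450. Dividing through by 75 gives the monic gcd k + 6.

k + 6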